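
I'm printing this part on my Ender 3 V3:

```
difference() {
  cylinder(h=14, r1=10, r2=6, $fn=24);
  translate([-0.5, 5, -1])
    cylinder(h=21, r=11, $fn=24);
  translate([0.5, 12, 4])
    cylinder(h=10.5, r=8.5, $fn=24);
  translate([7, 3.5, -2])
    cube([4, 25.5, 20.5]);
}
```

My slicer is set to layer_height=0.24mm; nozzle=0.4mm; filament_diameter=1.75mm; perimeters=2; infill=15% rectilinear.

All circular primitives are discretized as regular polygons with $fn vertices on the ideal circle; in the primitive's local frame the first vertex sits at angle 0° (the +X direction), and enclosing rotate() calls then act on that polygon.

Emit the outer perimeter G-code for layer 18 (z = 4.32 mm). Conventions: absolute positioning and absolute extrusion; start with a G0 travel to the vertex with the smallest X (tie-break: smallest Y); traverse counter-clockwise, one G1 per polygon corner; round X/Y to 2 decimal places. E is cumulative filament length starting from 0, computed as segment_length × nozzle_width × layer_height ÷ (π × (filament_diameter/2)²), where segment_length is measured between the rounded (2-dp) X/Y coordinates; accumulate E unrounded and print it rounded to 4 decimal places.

G0 X-8.25 Y-2.80 Z4.32
G1 X-7.59 Y-4.38 E0.0683
G1 X-6.20 Y-6.20 E0.1597
G1 X-4.38 Y-7.59 E0.2511
G1 X-2.27 Y-8.47 E0.3424
G1 X0.00 Y-8.77 E0.4338
G1 X2.27 Y-8.47 E0.5252
G1 X4.38 Y-7.59 E0.6164
G1 X6.20 Y-6.20 E0.7078
G1 X7.59 Y-4.38 E0.7992
G1 X8.47 Y-2.27 E0.8905
G1 X8.63 Y-1.01 E0.9412
G1 X7.28 Y-2.78 E1.0300
G1 X5.00 Y-4.53 E1.1447
G1 X2.35 Y-5.63 E1.2592
G1 X-0.50 Y-6.00 E1.3739
G1 X-3.35 Y-5.63 E1.4886
G1 X-6.00 Y-4.53 E1.6032
G1 X-8.25 Y-2.80 E1.7164

At z = 4.32 mm: the cone: at t=0.309 of its height the radius interpolates to r₁+(r₂−r₁)t = 8.766, giving a regular 24-gon of that circumradius; the r=11 cylinder at (-0.5, 5) gives a regular 24-gon of circumradius 11 (constant along its height); the r=8.5 cylinder at (0.5, 12) contributes a regular 24-gon of circumradius 8.5; the cube at (7, 3.5) (footprint 4×25.5) is included at this height; Subtracting the remaining from the first: starting from the cone, the r=11 cylinder at (-0.5, 5) partially overlaps it — only the 199.44 mm² overlap (of its 375.81 mm²) is removed, clipping the outline; the r=8.5 cylinder at (0.5, 12) misses the remaining region (no effect); the 4×25.5 cube at (7, 3.5) misses the remaining region (no effect) — 1 connected region. The outline is a single polygon with 18 vertices. Extrusion per mm of travel: 0.4 × 0.24 / (π × 0.875²) = 0.039912. Accumulating E over each segment gives final E = 1.7164.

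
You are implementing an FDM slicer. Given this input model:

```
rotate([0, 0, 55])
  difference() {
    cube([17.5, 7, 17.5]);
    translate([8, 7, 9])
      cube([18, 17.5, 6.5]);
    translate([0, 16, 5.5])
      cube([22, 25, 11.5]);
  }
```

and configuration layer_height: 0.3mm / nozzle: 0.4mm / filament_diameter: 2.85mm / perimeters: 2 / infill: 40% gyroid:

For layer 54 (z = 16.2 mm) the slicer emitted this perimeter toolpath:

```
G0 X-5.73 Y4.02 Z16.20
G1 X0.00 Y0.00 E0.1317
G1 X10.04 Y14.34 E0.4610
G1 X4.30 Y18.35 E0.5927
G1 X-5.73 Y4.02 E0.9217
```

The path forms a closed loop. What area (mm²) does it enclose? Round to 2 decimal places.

Apply the shoelace formula to the sequence of (X, Y) vertices; enclosed area = 122.50 mm².

122.50 mm²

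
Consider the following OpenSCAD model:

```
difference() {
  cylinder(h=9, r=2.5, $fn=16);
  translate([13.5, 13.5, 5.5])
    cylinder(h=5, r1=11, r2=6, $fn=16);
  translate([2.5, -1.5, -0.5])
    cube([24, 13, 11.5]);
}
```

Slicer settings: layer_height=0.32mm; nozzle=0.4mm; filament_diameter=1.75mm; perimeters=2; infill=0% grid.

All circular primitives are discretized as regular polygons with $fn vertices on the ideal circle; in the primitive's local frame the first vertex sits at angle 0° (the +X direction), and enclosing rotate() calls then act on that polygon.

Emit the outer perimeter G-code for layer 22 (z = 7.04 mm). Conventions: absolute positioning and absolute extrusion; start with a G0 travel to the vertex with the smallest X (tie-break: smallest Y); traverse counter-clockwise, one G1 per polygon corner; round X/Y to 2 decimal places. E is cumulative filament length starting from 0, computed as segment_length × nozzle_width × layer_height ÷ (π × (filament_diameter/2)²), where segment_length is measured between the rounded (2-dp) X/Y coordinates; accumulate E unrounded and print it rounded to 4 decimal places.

At z = 7.04 mm: the r=2.5 cylinder contributes a regular 16-gon of circumradius 2.5; the cone at (13.5, 13.5): at t=0.308 of its height the radius interpolates to r₁+(r₂−r₁)t = 9.460, giving a regular 16-gon of that circumradius; the cube at (2.5, -1.5) is present — its section is the full 24×13 rectangle; After the difference (first − rest): starting from the r=2.5 cylinder, the cone at (13.5, 13.5) misses the remaining region (no effect); the 24×13 cube at (2.5, -1.5) misses the remaining region (no effect) — 1 connected region. The outline is a single polygon with 16 vertices. Extrusion per mm of travel: 0.4 × 0.32 / (π × 0.875²) = 0.053216. Accumulating E over each segment gives final E = 0.8311.

G0 X-2.50 Y0.00 Z7.04
G1 X-2.31 Y-0.96 E0.0521
G1 X-1.77 Y-1.77 E0.1039
G1 X-0.96 Y-2.31 E0.1557
G1 X0.00 Y-2.50 E0.2078
G1 X0.96 Y-2.31 E0.2598
G1 X1.77 Y-1.77 E0.3117
G1 X2.31 Y-0.96 E0.3635
G1 X2.50 Y0.00 E0.4155
G1 X2.31 Y0.96 E0.4676
G1 X1.77 Y1.77 E0.5194
G1 X0.96 Y2.31 E0.5712
G1 X0.00 Y2.50 E0.6233
G1 X-0.96 Y2.31 E0.6754
G1 X-1.77 Y1.77 E0.7272
G1 X-2.31 Y0.96 E0.7790
G1 X-2.50 Y0.00 E0.8311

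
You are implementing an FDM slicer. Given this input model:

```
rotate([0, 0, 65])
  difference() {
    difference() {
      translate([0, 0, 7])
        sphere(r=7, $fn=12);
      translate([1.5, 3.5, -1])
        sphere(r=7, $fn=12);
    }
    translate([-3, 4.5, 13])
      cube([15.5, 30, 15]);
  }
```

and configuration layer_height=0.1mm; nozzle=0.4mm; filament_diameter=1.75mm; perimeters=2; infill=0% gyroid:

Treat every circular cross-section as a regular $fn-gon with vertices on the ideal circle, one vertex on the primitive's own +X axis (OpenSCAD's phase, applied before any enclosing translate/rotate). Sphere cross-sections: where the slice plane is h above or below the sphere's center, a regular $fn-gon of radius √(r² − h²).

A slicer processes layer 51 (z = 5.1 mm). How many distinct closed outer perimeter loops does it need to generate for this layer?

1

At z = 5.1 mm: the sphere: section is a regular 12-gon, circumradius = √(r²−h²) = √(7²−1.9²) = 6.737; the r=7 sphere at (1.5, 3.5) contributes a regular 12-gon of circumradius √(7²−6.1²) = 3.434; Taking the first minus the rest: starting from the r=7 sphere, the r=7 sphere at (1.5, 3.5) partially overlaps it — only the 33.34 mm² overlap (of its 35.37 mm²) is removed, clipping the outline — 1 connected region; the cube at (-3, 4.5) is absent (z outside [13, 28]); Subtracting the remaining from the first: none of the subtracted shapes is present at this height, so that combined region is unchanged — 1 connected region; (rotated 65° about Z; rotation is an isometry so areas/perimeters/island counts are preserved). The result has 1 disconnected region.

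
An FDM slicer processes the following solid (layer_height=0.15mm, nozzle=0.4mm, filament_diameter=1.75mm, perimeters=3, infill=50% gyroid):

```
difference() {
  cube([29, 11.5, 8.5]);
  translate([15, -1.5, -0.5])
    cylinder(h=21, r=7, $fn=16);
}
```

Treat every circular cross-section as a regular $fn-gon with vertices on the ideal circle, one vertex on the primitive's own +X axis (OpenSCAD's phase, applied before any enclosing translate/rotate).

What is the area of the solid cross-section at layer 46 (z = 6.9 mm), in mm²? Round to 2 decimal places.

279.05 mm²

At z = 6.9 mm: the 29×11.5 cube contributes its full rectangle (area 333.50 mm²); the r=7 cylinder at (15, -1.5) gives a regular 16-gon of circumradius 7 (constant along its height) (area = (16/2)·7.000²·sin(360°/16) = 150.01 mm²); After the difference (first − rest): starting from the 29×11.5 cube (333.50 mm²), the r=7 cylinder at (15, -1.5) partially overlaps it — only the 54.45 mm² overlap (of its 150.01 mm²) is removed, clipping the outline — area = 279.05 mm². Overall, the cross-section is a single solid region. Net area = 279.05 mm².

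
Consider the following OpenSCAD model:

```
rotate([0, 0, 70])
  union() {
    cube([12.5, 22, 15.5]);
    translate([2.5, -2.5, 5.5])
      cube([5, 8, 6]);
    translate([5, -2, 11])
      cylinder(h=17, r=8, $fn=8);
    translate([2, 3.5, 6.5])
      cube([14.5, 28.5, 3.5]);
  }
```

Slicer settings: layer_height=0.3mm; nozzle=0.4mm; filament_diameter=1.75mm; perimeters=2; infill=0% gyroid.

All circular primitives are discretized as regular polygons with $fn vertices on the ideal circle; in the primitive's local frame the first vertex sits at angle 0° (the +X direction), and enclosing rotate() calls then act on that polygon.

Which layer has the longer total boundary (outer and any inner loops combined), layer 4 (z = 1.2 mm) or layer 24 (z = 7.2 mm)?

Layer 4 (z = 1.2): the 12.5×22 cube contributes its full rectangle (perimeter 69.00 mm); the cube at (2.5, -2.5) is absent (z outside [5.5, 11.5]); the cylinder at (5, -2) is not intersected at this z (z outside [11, 28]); the cube at (2, 3.5) does not reach this height (z outside [6.5, 10]); Taking the union: only the 12.5×22 cube is present, so the union is just that shape — boundary = 69.00 mm; (whole slice rotated 70° about Z — lengths, areas and connectivity unchanged). So its perimeter = 69.00 mm. Layer 24 (z = 7.2): the cube (footprint 12.5×22) is included at this height (perimeter 69.00 mm); the cube at (2.5, -2.5) is present — its section is the full 5×8 rectangle (perimeter 26.00 mm); the cylinder at (5, -2) is not intersected at this z (z outside [11, 28]); the 14.5×28.5 cube at (2, 3.5) contributes its full rectangle (perimeter 86.00 mm); Taking the union: the regions partially overlap (shared area 221.75 mm²), so the edge portions inside another operand are dropped and the merged outline is re-measured after clipping — boundary = 102.00 mm; (whole slice rotated 70° about Z — lengths, areas and connectivity unchanged). So its perimeter = 102.00 mm. Layer 24 is larger (102.00 vs 69.00 mm).

layer 24 (z = 7.2 mm)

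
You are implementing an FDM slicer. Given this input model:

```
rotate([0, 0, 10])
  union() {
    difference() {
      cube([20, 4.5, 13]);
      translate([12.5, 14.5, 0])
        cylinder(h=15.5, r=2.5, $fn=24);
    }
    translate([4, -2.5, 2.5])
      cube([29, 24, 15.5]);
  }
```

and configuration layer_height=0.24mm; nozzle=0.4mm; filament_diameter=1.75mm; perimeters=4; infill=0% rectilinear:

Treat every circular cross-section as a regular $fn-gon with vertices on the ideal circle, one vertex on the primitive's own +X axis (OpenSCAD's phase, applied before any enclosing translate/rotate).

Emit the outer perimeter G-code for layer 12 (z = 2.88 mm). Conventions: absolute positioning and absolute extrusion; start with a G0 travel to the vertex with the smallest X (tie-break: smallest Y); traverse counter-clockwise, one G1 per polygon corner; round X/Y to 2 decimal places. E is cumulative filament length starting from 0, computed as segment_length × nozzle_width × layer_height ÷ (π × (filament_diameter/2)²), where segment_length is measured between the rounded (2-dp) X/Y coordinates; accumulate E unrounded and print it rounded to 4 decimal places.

At z = 2.88 mm: the cube (footprint 20×4.5) is included at this height; the cylinder at (12.5, 14.5): section is a regular 24-gon, circumradius r=2.5; Subtracting the remaining from the first: starting from the 20×4.5 cube, the r=2.5 cylinder at (12.5, 14.5) misses the remaining region (no effect) — 1 connected region; the cube at (4, -2.5) (footprint 29×24) is included at this height; Combining (union): the regions partially overlap (shared area 72.00 mm²), so overlapping operands fuse into one piece — 1 connected region; (whole slice rotated 10° about Z — lengths, areas and connectivity unchanged). The outline is a single polygon with 8 vertices. Extrusion per mm of travel: 0.4 × 0.24 / (π × 0.875²) = 0.039912. Accumulating E over each segment gives final E = 4.5496.

G0 X-0.78 Y4.43 Z2.88
G1 X0.00 Y0.00 E0.1795
G1 X3.94 Y0.69 E0.3392
G1 X4.37 Y-1.77 E0.4389
G1 X32.93 Y3.27 E1.5964
G1 X28.77 Y26.90 E2.5540
G1 X0.21 Y21.87 E3.7114
G1 X3.16 Y5.13 E4.3898
G1 X-0.78 Y4.43 E4.5496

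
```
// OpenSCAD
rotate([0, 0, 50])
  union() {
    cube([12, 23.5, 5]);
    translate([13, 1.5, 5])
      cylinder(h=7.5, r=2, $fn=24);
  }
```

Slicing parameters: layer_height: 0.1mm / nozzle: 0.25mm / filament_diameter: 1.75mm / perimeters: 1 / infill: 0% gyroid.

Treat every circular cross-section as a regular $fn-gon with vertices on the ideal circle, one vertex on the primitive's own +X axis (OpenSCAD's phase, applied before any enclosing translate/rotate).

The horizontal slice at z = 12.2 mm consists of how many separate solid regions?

1

At z = 12.2 mm: the cube is absent (z outside [0, 5]); the r=2 cylinder at (13, 1.5) gives a regular 24-gon of circumradius 2 (constant along its height); Merging all regions: only the r=2 cylinder at (13, 1.5) is present, so the union is just that shape — 1 connected region; (whole slice rotated 50° about Z — lengths, areas and connectivity unchanged). The result has 1 disconnected region.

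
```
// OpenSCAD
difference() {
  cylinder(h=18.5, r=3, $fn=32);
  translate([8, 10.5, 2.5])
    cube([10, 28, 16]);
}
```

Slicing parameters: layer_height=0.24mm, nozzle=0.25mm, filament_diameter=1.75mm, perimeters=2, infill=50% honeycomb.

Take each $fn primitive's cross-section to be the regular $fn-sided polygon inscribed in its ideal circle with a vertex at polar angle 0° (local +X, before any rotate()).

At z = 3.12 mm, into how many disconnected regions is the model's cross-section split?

At z = 3.12 mm: the cylinder: section is a regular 32-gon, circumradius r=3; the cube at (8, 10.5) is present — its section is the full 10×28 rectangle; Subtracting the remaining from the first: starting from the r=3 cylinder, the 10×28 cube at (8, 10.5) misses the remaining region (no effect) — 1 connected region. The result has 1 disconnected region.

1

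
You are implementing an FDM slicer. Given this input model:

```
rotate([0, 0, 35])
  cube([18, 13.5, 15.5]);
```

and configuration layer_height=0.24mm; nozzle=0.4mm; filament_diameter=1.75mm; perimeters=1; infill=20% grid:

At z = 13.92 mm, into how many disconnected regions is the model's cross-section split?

1

At z = 13.92 mm: the cube is present — its section is the full 18×13.5 rectangle; (rotated 35° about Z; rotation is an isometry so areas/perimeters/island counts are preserved). The result has 1 disconnected region.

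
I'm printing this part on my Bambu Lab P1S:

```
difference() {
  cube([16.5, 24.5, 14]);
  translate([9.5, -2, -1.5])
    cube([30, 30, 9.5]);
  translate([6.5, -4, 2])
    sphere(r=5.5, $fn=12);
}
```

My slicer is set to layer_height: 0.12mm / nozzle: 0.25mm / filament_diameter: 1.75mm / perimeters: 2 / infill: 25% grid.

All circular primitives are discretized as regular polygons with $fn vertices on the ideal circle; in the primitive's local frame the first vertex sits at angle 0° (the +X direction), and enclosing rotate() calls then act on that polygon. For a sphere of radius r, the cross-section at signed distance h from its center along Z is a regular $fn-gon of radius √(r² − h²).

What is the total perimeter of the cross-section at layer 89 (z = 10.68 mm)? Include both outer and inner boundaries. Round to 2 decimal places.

82.00 mm

At z = 10.68 mm: the 16.5×24.5 cube contributes its full rectangle (perimeter 82.00 mm); the cube at (9.5, -2) is not intersected at this z (z outside [-1.5, 8]); the sphere at (6.5, -4) is absent (|z−center|=8.680 > r=5.5); Taking the first minus the rest: none of the subtracted shapes is present at this height, so the 16.5×24.5 cube is unchanged — boundary = 82.00 mm. Overall, the cross-section is a single solid region. Total boundary length (outer) = 82.00 mm.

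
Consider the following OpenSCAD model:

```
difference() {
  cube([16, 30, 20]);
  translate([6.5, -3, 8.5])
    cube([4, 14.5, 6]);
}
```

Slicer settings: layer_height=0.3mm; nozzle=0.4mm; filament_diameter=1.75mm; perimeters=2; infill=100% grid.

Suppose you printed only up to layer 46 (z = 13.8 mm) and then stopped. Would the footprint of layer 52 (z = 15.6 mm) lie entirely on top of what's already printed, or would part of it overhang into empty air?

Compare the two slices. At z = 13.8: the cube (footprint 16×30) is included at this height (area 480.00 mm²); the 4×14.5 cube at (6.5, -3) contributes its full rectangle (area 58.00 mm²); After the difference (first − rest): starting from the 16×30 cube (480.00 mm²), the 4×14.5 cube at (6.5, -3) partially overlaps it — only the 46.00 mm² overlap (of its 58.00 mm²) is removed, clipping the outline — area = 434.00 mm². At z = 15.6: the cube (footprint 16×30) is included at this height (area 480.00 mm²); the cube at (6.5, -3) is absent (z outside [8.5, 14.5]); Taking the first minus the rest: none of the subtracted shapes is present at this height, so the 16×30 cube is unchanged — area = 480.00 mm². Checking containment: at z = 15.6 the cross-section extends beyond the z = 13.8 cross-section by about 46.00 mm².

part overhangs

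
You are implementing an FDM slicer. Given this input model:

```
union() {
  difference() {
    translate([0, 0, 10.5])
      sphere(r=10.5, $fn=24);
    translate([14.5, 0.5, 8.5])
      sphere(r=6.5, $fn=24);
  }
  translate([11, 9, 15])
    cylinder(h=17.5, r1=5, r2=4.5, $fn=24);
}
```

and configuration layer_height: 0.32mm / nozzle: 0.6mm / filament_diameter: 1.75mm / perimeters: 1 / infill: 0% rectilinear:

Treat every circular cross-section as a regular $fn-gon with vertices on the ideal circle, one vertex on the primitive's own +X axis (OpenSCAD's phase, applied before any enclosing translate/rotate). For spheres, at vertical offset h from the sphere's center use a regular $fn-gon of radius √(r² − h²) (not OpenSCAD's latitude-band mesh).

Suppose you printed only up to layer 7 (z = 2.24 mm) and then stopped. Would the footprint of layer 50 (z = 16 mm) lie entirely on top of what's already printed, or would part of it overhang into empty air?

Compare the two slices. At z = 2.24: the r=10.5 sphere contributes a regular 24-gon of circumradius √(10.5²−8.26²) = 6.482 (area = (24/2)·6.482²·sin(360°/24) = 130.51 mm²); the r=6.5 sphere at (14.5, 0.5) slices to a regular 24-gon of circumradius 1.750 (√(r²−h²) with h=6.26 from center) (area = (24/2)·1.750²·sin(360°/24) = 9.51 mm²); Taking the first minus the rest: starting from the r=10.5 sphere (130.51 mm²), the r=6.5 sphere at (14.5, 0.5) misses the remaining region (no effect) — area = 130.51 mm²; the cone at (11, 9) does not reach this height (z outside [15, 32.5]); Merging all regions: only the result so far is present, so the union is just that shape — area = 130.51 mm². At z = 16: the r=10.5 sphere contributes a regular 24-gon of circumradius √(10.5²−5.5²) = 8.944 (area = (24/2)·8.944²·sin(360°/24) = 248.47 mm²); the sphere at (14.5, 0.5) does not reach this height (|z−center|=7.500 > r=6.5); Subtracting the remaining from the first: none of the subtracted shapes is present at this height, so the r=10.5 sphere is unchanged — area = 248.47 mm²; the cone at (11, 9): at t=0.057 of its height the radius interpolates to r₁+(r₂−r₁)t = 4.971, giving a regular 24-gon of that circumradius (area = (24/2)·4.971²·sin(360°/24) = 76.76 mm²); Taking the union: the 2 present regions are separate (no shared area or edge), so areas and boundary lengths simply add and each stays a separate island — area = 325.23 mm². Checking containment: at z = 16 the cross-section extends beyond the z = 2.24 cross-section by about 194.71 mm².

part overhangs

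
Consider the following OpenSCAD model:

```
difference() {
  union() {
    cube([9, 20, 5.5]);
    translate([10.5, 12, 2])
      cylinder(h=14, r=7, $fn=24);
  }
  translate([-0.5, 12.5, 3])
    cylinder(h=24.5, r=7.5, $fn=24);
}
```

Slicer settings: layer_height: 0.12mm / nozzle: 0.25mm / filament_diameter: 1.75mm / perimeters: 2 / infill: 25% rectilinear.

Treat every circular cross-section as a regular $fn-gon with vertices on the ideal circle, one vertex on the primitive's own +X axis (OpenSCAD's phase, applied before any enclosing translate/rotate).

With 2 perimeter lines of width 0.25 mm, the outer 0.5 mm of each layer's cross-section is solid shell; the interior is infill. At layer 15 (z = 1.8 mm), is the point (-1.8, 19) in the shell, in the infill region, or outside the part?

outside

At z = 1.8 mm: the 9×20 cube contributes its full rectangle; the cylinder at (10.5, 12) does not reach this height (z outside [2, 16]); Merging all regions: only the 9×20 cube is present, so the union is just that shape — 1 connected region; the cylinder at (-0.5, 12.5) does not reach this height (z outside [3, 27.5]); Taking the first minus the rest: none of the subtracted shapes is present at this height, so the result so far is unchanged — 1 connected region. Overall, the cross-section is a single solid region. The nearest boundary edge runs (0.00, 20.00)→(0.00, 0.00); distance from the point to it = 1.80 mm. The point is not inside any of the regions above, so it lies outside the cross-section (1.80 mm from the nearest boundary).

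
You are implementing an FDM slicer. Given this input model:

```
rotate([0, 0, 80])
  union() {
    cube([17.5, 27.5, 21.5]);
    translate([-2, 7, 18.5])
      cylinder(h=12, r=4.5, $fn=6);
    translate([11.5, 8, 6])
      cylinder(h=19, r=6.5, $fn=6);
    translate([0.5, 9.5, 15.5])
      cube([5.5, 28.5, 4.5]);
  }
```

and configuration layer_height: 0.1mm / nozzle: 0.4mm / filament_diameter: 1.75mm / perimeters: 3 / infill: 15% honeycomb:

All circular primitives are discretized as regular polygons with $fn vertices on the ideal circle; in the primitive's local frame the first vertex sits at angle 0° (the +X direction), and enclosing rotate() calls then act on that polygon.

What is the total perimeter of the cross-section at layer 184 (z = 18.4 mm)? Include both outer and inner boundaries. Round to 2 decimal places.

At z = 18.4 mm: the cube (footprint 17.5×27.5) is included at this height (perimeter 90.00 mm); the cylinder at (-2, 7) is absent (z outside [18.5, 30.5]); the r=6.5 cylinder at (11.5, 8) gives a regular 6-gon of circumradius 6.5 (constant along its height) (perimeter = 2·6·6.500·sin(180°/6) = 39.00 mm); the 5.5×28.5 cube at (0.5, 9.5) contributes its full rectangle (perimeter 68.00 mm); Merging all regions: the regions partially overlap (shared area 208.34 mm²), so the edge portions inside another operand are dropped and the merged outline is re-measured after clipping — boundary = 111.27 mm; (rotated 80° about Z; rotation is an isometry so areas/perimeters/island counts are preserved). Overall, the cross-section is a single solid region. Total boundary length (outer) = 111.27 mm.

111.27 mm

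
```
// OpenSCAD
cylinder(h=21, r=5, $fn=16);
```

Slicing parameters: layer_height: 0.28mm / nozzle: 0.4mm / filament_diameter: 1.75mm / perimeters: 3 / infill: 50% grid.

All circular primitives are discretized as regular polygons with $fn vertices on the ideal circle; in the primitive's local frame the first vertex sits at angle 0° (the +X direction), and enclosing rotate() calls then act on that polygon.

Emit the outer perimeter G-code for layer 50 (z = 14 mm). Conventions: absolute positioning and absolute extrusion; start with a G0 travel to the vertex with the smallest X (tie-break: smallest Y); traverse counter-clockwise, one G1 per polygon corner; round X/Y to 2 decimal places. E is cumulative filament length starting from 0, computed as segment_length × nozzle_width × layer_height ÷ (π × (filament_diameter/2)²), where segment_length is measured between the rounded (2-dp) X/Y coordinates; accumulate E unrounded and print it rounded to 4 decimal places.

At z = 14 mm: the r=5 cylinder contributes a regular 16-gon of circumradius 5. The outline is a single polygon with 16 vertices. Extrusion per mm of travel: 0.4 × 0.28 / (π × 0.875²) = 0.046564. Accumulating E over each segment gives final E = 1.4538.

G0 X-5.00 Y0.00 Z14.00
G1 X-4.62 Y-1.91 E0.0907
G1 X-3.54 Y-3.54 E0.1817
G1 X-1.91 Y-4.62 E0.2728
G1 X0.00 Y-5.00 E0.3635
G1 X1.91 Y-4.62 E0.4541
G1 X3.54 Y-3.54 E0.5452
G1 X4.62 Y-1.91 E0.6362
G1 X5.00 Y0.00 E0.7269
G1 X4.62 Y1.91 E0.8176
G1 X3.54 Y3.54 E0.9086
G1 X1.91 Y4.62 E0.9997
G1 X0.00 Y5.00 E1.0904
G1 X-1.91 Y4.62 E1.1811
G1 X-3.54 Y3.54 E1.2721
G1 X-4.62 Y1.91 E1.3632
G1 X-5.00 Y0.00 E1.4538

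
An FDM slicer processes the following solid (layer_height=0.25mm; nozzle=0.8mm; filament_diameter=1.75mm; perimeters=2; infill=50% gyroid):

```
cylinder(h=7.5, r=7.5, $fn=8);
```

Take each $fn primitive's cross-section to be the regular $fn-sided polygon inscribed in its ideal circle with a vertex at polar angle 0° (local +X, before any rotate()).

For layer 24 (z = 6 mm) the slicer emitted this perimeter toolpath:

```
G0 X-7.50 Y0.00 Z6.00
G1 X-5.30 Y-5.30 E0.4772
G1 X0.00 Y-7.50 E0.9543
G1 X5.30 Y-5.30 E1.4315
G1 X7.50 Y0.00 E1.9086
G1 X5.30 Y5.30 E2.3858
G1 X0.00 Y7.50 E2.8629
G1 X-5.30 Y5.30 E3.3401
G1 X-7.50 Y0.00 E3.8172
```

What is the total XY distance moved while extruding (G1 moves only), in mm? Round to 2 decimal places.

Sum the Euclidean lengths of each G1 segment: total = 45.91 mm.

45.91 mm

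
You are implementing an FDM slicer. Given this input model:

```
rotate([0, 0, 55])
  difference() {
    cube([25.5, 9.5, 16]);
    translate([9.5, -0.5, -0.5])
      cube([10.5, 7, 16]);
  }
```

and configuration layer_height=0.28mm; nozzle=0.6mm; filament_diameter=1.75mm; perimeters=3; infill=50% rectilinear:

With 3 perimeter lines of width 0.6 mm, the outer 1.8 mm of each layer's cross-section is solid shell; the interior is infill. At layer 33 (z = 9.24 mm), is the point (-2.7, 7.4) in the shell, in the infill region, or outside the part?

At z = 9.24 mm: the cube is present — its section is the full 25.5×9.5 rectangle; the 10.5×7 cube at (9.5, -0.5) contributes its full rectangle; Subtracting the remaining from the first: starting from the 25.5×9.5 cube, the 10.5×7 cube at (9.5, -0.5) partially overlaps it — only the 68.25 mm² overlap (of its 73.50 mm²) is removed, clipping the outline — 1 connected region; (rotated 55° about Z; rotation is an isometry so areas/perimeters/island counts are preserved). Overall, the cross-section is a single solid region. Undo the 55° rotation: the query point maps to (4.513, 6.456) in the un-rotated model frame. The nearest boundary edge runs (0.00, 9.50)→(25.50, 9.50); distance from the point to it = 3.04 mm. The point is inside the cross-section and 3.04 mm from the nearest boundary — more than the 1.8 mm shell width (3 × 0.6), so it's in the infill interior.

infill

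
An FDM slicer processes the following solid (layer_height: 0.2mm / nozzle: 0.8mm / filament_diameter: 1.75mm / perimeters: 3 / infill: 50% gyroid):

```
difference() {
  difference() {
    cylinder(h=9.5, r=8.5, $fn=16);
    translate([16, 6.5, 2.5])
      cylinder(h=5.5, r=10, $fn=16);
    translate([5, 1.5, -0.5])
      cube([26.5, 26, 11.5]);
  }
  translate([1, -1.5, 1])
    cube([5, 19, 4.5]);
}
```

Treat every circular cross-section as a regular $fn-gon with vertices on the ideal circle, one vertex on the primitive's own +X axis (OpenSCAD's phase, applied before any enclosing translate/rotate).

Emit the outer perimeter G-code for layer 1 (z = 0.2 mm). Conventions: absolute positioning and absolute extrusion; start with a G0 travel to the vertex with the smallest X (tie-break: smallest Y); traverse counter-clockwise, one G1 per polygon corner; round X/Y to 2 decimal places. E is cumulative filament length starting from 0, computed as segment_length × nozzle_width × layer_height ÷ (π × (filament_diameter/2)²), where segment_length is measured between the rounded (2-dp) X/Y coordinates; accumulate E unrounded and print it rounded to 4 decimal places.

G0 X-8.50 Y0.00 Z0.20
G1 X-7.85 Y-3.25 E0.2205
G1 X-6.01 Y-6.01 E0.4411
G1 X-3.25 Y-7.85 E0.6618
G1 X0.00 Y-8.50 E0.8823
G1 X3.25 Y-7.85 E1.1027
G1 X6.01 Y-6.01 E1.3234
G1 X7.85 Y-3.25 E1.5440
G1 X8.50 Y0.00 E1.7645
G1 X8.20 Y1.50 E1.8663
G1 X5.00 Y1.50 E2.0791
G1 X5.00 Y6.69 E2.4244
G1 X3.25 Y7.85 E2.5640
G1 X0.00 Y8.50 E2.7845
G1 X-3.25 Y7.85 E3.0050
G1 X-6.01 Y6.01 E3.2256
G1 X-7.85 Y3.25 E3.4463
G1 X-8.50 Y0.00 E3.6668

At z = 0.2 mm: the r=8.5 cylinder contributes a regular 16-gon of circumradius 8.5; the cylinder at (16, 6.5) does not reach this height (z outside [2.5, 8]); the cube at (5, 1.5) is present — its section is the full 26.5×26 rectangle; Subtracting the remaining from the first: starting from the r=8.5 cylinder, the 26.5×26 cube at (5, 1.5) partially overlaps it — only the 10.97 mm² overlap (of its 689.00 mm²) is removed, clipping the outline — 1 connected region; the cube at (1, -1.5) is not intersected at this z (z outside [1, 5.5]); Taking the first minus the rest: none of the subtracted shapes is present at this height, so that combined region is unchanged — 1 connected region. The outline is a single polygon with 17 vertices. Extrusion per mm of travel: 0.8 × 0.2 / (π × 0.875²) = 0.066520. Accumulating E over each segment gives final E = 3.6668.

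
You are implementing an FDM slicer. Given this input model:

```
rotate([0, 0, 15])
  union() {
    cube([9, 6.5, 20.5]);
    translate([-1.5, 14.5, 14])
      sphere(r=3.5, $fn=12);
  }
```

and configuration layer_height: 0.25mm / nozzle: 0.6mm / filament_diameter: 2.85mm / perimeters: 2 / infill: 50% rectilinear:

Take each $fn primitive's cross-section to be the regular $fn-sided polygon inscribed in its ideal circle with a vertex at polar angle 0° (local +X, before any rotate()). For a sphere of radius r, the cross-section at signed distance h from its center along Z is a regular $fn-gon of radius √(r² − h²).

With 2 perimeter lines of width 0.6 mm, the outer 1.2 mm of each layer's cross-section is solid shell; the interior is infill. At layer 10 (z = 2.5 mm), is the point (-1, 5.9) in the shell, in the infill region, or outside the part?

At z = 2.5 mm: the cube (footprint 9×6.5) is included at this height; the sphere at (-1.5, 14.5) is not intersected at this z (|z−center|=11.500 > r=3.5); Merging all regions: only the 9×6.5 cube is present, so the union is just that shape — 1 connected region; (rotated 15° about Z; rotation is an isometry so areas/perimeters/island counts are preserved). Overall, the cross-section is a single solid region. Undo the 15° rotation: the query point maps to (0.561, 5.958) in the un-rotated model frame. The nearest boundary edge runs (9.00, 6.50)→(0.00, 6.50); distance from the point to it = 0.54 mm. The point is inside the cross-section, 0.54 mm from the nearest boundary — within the 1.2 mm shell band (2 × 0.6).

shell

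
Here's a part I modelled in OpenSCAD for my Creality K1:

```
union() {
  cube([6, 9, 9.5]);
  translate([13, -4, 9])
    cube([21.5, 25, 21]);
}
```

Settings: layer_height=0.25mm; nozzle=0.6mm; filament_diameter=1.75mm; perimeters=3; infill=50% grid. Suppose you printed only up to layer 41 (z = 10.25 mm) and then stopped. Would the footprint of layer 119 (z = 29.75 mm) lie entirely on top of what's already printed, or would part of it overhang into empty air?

entirely on top

Compare the two slices. At z = 10.25: the cube is absent (z outside [0, 9.5]); the 21.5×25 cube at (13, -4) contributes its full rectangle (area 537.50 mm²); Merging all regions: only the 21.5×25 cube at (13, -4) is present, so the union is just that shape — area = 537.50 mm². At z = 29.75: the cube does not reach this height (z outside [0, 9.5]); the cube at (13, -4) is present — its section is the full 21.5×25 rectangle (area 537.50 mm²); Taking the union: only the 21.5×25 cube at (13, -4) is present, so the union is just that shape — area = 537.50 mm². Checking containment: the cross-section at z = 29.75 is a subset of the cross-section at z = 10.25.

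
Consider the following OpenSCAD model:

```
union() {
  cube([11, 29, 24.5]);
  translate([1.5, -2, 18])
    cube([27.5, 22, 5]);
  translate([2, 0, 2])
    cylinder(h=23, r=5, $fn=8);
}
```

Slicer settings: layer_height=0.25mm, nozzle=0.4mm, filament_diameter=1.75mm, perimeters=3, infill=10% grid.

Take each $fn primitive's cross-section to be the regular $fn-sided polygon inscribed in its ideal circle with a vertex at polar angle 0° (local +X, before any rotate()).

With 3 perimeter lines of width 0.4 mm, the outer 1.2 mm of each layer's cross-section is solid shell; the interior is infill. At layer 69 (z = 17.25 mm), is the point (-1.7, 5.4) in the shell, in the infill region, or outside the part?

At z = 17.25 mm: the 11×29 cube contributes its full rectangle; the cube at (1.5, -2) is absent (z outside [18, 23]); the r=5 cylinder at (2, 0) gives a regular 8-gon of circumradius 5 (constant along its height); Merging all regions: the regions partially overlap (shared area 26.85 mm²), so overlapping operands fuse into one piece — 1 connected region. Overall, the cross-section is a single solid region. The nearest boundary edge runs (0.00, 4.17)→(0.00, 29.00); distance from the point to it = 1.70 mm. The point is not inside any of the regions above, so it lies outside the cross-section (1.70 mm from the nearest boundary).

outside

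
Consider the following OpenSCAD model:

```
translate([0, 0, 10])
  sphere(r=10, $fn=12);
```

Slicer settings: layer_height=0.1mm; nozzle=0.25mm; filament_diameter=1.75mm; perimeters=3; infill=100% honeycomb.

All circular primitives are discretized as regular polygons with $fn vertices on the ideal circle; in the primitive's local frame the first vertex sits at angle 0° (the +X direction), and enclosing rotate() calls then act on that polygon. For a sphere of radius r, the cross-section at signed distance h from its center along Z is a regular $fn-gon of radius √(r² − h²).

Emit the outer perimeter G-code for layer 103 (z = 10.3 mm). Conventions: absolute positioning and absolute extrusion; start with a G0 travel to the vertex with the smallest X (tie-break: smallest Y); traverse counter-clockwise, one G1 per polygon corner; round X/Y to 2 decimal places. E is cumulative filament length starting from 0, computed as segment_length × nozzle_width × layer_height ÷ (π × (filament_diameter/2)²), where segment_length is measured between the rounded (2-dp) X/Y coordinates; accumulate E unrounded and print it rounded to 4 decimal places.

G0 X-10.00 Y0.00 Z10.30
G1 X-8.66 Y-5.00 E0.0538
G1 X-5.00 Y-8.66 E0.1076
G1 X0.00 Y-10.00 E0.1614
G1 X5.00 Y-8.66 E0.2152
G1 X8.66 Y-5.00 E0.2690
G1 X10.00 Y0.00 E0.3228
G1 X8.66 Y5.00 E0.3766
G1 X5.00 Y8.66 E0.4304
G1 X0.00 Y10.00 E0.4842
G1 X-5.00 Y8.66 E0.5380
G1 X-8.66 Y5.00 E0.5918
G1 X-10.00 Y0.00 E0.6456

At z = 10.3 mm: the r=10 sphere slices to a regular 12-gon of circumradius 9.995 (√(r²−h²) with h=0.3 from center). The outline is a single polygon with 12 vertices. Extrusion per mm of travel: 0.25 × 0.1 / (π × 0.875²) = 0.010394. Accumulating E over each segment gives final E = 0.6456.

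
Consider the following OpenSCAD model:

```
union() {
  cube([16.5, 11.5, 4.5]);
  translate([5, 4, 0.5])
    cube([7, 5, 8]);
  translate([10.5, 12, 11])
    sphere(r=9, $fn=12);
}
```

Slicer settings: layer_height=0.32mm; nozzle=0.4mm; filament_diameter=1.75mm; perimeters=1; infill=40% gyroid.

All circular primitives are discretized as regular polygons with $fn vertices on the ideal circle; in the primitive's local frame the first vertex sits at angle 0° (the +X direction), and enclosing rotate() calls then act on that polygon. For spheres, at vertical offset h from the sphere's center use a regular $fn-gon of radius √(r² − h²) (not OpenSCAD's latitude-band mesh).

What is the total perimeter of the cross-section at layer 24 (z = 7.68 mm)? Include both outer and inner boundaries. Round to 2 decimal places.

53.42 mm

At z = 7.68 mm: the cube is not intersected at this z (z outside [0, 4.5]); the 7×5 cube at (5, 4) contributes its full rectangle (perimeter 24.00 mm); the r=9 sphere at (10.5, 12) slices to a regular 12-gon of circumradius 8.365 (√(r²−h²) with h=3.32 from center) (perimeter = 2·12·8.365·sin(180°/12) = 51.96 mm); Merging all regions: the regions partially overlap (shared area 32.07 mm²), so the edge portions inside another operand are dropped and the merged outline is re-measured after clipping — boundary = 53.42 mm. Overall, the cross-section is a single solid region. Total boundary length (outer) = 53.42 mm.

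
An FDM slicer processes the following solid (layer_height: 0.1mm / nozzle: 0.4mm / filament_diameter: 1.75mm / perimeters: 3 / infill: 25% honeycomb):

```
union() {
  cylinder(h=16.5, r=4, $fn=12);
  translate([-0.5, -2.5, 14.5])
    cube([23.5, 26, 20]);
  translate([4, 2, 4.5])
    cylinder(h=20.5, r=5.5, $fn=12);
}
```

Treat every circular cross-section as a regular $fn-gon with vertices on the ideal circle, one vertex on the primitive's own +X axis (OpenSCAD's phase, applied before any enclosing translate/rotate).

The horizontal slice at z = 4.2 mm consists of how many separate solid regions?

At z = 4.2 mm: the r=4 cylinder contributes a regular 12-gon of circumradius 4; the cube at (-0.5, -2.5) does not reach this height (z outside [14.5, 34.5]); the cylinder at (4, 2) is absent (z outside [4.5, 25]); Combining (union): only the r=4 cylinder is present, so the union is just that shape — 1 connected region. The result has 1 disconnected region.

1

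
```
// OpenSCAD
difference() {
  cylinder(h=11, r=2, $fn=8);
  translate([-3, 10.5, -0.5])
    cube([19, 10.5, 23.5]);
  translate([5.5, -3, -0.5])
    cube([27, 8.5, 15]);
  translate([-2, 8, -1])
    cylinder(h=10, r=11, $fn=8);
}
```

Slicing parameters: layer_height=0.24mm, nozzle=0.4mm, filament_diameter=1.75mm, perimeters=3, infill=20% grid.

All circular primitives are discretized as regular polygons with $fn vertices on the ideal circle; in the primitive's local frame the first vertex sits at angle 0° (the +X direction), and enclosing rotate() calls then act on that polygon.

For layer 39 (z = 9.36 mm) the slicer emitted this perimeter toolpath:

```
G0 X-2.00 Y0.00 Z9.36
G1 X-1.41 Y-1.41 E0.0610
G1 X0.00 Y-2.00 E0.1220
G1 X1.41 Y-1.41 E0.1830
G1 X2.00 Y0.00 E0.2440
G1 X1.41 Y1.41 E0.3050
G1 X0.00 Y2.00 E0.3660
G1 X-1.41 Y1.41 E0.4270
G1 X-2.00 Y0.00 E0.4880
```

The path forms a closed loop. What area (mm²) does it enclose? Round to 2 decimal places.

Apply the shoelace formula to the sequence of (X, Y) vertices; enclosed area = 11.28 mm².

11.28 mm²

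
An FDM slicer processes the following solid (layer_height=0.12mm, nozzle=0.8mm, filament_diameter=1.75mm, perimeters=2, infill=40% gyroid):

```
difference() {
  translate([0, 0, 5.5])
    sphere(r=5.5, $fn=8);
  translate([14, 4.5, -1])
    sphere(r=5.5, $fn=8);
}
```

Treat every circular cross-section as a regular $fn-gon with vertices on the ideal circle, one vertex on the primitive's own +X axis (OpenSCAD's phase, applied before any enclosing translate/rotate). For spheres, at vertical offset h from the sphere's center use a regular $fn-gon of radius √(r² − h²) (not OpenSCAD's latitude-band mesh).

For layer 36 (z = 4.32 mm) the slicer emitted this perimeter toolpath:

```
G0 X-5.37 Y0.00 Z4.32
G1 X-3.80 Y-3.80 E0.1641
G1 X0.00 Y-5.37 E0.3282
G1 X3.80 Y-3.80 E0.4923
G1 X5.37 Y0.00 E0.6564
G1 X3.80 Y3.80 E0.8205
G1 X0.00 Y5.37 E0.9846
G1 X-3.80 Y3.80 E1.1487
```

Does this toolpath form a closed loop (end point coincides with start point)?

no

Start point (G0): (-5.37, 0.00). End point (last G1): the path does not return to the start — open.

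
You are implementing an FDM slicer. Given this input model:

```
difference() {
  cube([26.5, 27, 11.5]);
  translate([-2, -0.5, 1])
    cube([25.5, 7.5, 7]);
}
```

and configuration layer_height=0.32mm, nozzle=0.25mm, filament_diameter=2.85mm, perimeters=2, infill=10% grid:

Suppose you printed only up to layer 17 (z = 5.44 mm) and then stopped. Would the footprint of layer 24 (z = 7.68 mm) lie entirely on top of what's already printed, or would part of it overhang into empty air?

entirely on top

Compare the two slices. At z = 5.44: the cube (footprint 26.5×27) is included at this height (area 715.50 mm²); the 25.5×7.5 cube at (-2, -0.5) contributes its full rectangle (area 191.25 mm²); Subtracting the remaining from the first: starting from the 26.5×27 cube (715.50 mm²), the 25.5×7.5 cube at (-2, -0.5) partially overlaps it — only the 164.50 mm² overlap (of its 191.25 mm²) is removed, clipping the outline — area = 551.00 mm². At z = 7.68: the cube (footprint 26.5×27) is included at this height (area 715.50 mm²); the 25.5×7.5 cube at (-2, -0.5) contributes its full rectangle (area 191.25 mm²); Subtracting the remaining from the first: starting from the 26.5×27 cube (715.50 mm²), the 25.5×7.5 cube at (-2, -0.5) partially overlaps it — only the 164.50 mm² overlap (of its 191.25 mm²) is removed, clipping the outline — area = 551.00 mm². Checking containment: the cross-section at z = 7.68 is a subset of the cross-section at z = 5.44.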